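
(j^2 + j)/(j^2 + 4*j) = (j + 1)/(j + 4)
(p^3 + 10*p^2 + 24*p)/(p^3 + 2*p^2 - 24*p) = (p + 4)/(p - 4)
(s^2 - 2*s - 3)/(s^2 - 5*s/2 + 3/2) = 2*(s^2 - 2*s - 3)/(2*s^2 - 5*s + 3)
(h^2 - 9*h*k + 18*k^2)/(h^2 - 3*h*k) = (h - 6*k)/h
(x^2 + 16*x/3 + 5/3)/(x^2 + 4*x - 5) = (x + 1/3)/(x - 1)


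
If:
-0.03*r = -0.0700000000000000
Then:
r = 2.33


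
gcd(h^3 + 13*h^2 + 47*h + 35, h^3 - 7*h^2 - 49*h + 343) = h + 7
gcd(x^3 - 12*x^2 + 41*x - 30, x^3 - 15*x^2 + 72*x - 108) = x - 6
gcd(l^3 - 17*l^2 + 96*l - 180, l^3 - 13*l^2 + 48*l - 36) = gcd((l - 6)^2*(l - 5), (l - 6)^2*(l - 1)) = l^2 - 12*l + 36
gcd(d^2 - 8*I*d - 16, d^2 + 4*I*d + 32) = d - 4*I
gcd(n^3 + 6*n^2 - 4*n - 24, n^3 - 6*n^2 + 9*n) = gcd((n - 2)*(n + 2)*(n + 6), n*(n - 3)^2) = 1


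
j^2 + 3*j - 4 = (j - 1)*(j + 4)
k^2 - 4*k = k*(k - 4)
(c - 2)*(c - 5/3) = c^2 - 11*c/3 + 10/3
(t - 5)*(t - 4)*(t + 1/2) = t^3 - 17*t^2/2 + 31*t/2 + 10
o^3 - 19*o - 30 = (o - 5)*(o + 2)*(o + 3)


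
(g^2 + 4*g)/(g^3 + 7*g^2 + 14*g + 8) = g/(g^2 + 3*g + 2)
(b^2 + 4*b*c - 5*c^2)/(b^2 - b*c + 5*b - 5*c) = (b + 5*c)/(b + 5)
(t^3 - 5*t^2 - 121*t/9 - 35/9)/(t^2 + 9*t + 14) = (9*t^3 - 45*t^2 - 121*t - 35)/(9*(t^2 + 9*t + 14))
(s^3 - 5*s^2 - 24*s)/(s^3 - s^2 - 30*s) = (-s^2 + 5*s + 24)/(-s^2 + s + 30)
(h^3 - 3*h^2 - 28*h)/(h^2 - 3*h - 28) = h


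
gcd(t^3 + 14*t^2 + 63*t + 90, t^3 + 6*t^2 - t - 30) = t^2 + 8*t + 15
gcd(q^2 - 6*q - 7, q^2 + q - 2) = 1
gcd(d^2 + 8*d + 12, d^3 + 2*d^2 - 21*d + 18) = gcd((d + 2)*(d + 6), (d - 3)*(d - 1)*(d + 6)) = d + 6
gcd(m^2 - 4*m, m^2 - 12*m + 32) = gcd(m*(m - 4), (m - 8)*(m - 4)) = m - 4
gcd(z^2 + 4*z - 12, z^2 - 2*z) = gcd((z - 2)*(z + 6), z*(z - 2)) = z - 2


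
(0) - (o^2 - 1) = 1 - o^2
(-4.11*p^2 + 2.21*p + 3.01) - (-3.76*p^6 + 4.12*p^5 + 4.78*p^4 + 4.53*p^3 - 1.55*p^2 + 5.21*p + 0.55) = 3.76*p^6 - 4.12*p^5 - 4.78*p^4 - 4.53*p^3 - 2.56*p^2 - 3.0*p + 2.46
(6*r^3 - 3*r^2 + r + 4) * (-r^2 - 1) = -6*r^5 + 3*r^4 - 7*r^3 - r^2 - r - 4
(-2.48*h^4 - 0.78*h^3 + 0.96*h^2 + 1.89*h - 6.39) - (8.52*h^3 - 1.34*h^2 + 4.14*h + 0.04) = -2.48*h^4 - 9.3*h^3 + 2.3*h^2 - 2.25*h - 6.43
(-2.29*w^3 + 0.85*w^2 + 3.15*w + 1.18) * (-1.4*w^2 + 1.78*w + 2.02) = 3.206*w^5 - 5.2662*w^4 - 7.5228*w^3 + 5.672*w^2 + 8.4634*w + 2.3836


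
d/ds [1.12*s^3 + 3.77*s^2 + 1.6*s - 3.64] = 3.36*s^2 + 7.54*s + 1.6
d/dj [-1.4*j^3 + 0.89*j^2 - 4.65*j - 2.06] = -4.2*j^2 + 1.78*j - 4.65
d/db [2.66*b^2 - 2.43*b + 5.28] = 5.32*b - 2.43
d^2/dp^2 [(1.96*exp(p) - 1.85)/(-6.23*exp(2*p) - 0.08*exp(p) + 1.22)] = (-76.0732840000001*exp(4*p) + 288.192324*exp(3*p) - 86.616936*exp(2*p) + 56.064984*exp(p) - 2.736704)*exp(p)/(241.804367*exp(6*p) + 9.315096*exp(5*p) - 141.935598*exp(4*p) - 3.647776*exp(3*p) + 27.794772*exp(2*p) + 0.357216*exp(p) - 1.815848)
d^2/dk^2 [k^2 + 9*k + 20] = 2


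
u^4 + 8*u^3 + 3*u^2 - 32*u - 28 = (u - 2)*(u + 1)*(u + 2)*(u + 7)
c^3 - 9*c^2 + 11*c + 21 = (c - 7)*(c - 3)*(c + 1)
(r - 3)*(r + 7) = r^2 + 4*r - 21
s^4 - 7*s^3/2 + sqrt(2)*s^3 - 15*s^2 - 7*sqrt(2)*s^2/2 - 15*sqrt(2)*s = s*(s - 6)*(s + 5/2)*(s + sqrt(2))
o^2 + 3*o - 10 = (o - 2)*(o + 5)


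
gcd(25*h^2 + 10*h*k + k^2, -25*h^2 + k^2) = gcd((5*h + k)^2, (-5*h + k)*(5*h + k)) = 5*h + k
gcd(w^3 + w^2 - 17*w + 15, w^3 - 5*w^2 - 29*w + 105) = w^2 + 2*w - 15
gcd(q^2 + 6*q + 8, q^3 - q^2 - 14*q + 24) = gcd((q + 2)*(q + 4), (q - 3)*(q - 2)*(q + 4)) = q + 4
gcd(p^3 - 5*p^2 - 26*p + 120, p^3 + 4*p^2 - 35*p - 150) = p^2 - p - 30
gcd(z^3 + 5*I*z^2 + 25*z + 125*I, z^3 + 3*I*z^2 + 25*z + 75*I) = z^2 + 25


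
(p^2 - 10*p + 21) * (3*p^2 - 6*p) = 3*p^4 - 36*p^3 + 123*p^2 - 126*p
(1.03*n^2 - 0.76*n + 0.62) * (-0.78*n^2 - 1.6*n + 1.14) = -0.8034*n^4 - 1.0552*n^3 + 1.9066*n^2 - 1.8584*n + 0.7068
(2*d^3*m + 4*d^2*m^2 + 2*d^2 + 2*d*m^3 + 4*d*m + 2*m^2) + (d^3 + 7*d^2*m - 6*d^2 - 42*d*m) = 2*d^3*m + d^3 + 4*d^2*m^2 + 7*d^2*m - 4*d^2 + 2*d*m^3 - 38*d*m + 2*m^2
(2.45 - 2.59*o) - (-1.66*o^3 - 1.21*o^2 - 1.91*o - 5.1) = 1.66*o^3 + 1.21*o^2 - 0.68*o + 7.55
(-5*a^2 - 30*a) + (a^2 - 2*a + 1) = -4*a^2 - 32*a + 1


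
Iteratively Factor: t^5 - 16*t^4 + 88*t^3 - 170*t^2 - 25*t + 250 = (t - 2)*(t^4 - 14*t^3 + 60*t^2 - 50*t - 125) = (t - 2)*(t + 1)*(t^3 - 15*t^2 + 75*t - 125) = (t - 5)*(t - 2)*(t + 1)*(t^2 - 10*t + 25) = (t - 5)^2*(t - 2)*(t + 1)*(t - 5)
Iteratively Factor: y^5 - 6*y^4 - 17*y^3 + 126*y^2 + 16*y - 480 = (y - 3)*(y^4 - 3*y^3 - 26*y^2 + 48*y + 160) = (y - 4)*(y - 3)*(y^3 + y^2 - 22*y - 40) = (y - 4)*(y - 3)*(y + 2)*(y^2 - y - 20) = (y - 5)*(y - 4)*(y - 3)*(y + 2)*(y + 4)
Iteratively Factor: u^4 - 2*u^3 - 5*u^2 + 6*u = (u + 2)*(u^3 - 4*u^2 + 3*u) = (u - 1)*(u + 2)*(u^2 - 3*u) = (u - 3)*(u - 1)*(u + 2)*(u)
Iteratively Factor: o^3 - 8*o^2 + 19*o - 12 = (o - 3)*(o^2 - 5*o + 4) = (o - 3)*(o - 1)*(o - 4)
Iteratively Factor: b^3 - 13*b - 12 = (b + 1)*(b^2 - b - 12) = (b + 1)*(b + 3)*(b - 4)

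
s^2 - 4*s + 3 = (s - 3)*(s - 1)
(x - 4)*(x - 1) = x^2 - 5*x + 4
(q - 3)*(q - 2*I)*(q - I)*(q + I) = q^4 - 3*q^3 - 2*I*q^3 + q^2 + 6*I*q^2 - 3*q - 2*I*q + 6*I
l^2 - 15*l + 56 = (l - 8)*(l - 7)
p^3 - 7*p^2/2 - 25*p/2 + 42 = (p - 4)*(p - 3)*(p + 7/2)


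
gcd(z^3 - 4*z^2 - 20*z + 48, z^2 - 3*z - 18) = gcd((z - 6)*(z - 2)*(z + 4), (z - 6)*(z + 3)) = z - 6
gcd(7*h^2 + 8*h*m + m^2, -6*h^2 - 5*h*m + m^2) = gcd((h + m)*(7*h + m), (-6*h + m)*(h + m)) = h + m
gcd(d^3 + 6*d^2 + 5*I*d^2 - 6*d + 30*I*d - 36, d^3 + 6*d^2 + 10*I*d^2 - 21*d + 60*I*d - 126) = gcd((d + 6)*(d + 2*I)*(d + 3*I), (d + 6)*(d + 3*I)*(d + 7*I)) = d^2 + d*(6 + 3*I) + 18*I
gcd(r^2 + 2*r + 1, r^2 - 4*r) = 1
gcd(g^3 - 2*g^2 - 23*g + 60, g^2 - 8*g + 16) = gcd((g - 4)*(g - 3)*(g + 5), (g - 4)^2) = g - 4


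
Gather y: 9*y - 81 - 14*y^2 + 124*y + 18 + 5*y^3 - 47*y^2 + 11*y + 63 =5*y^3 - 61*y^2 + 144*y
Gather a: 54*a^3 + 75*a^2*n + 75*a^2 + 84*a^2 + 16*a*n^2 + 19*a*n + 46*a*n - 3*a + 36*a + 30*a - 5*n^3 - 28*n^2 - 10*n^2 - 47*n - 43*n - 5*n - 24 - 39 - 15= 54*a^3 + a^2*(75*n + 159) + a*(16*n^2 + 65*n + 63) - 5*n^3 - 38*n^2 - 95*n - 78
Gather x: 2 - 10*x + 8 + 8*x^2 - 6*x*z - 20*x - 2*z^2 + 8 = 8*x^2 + x*(-6*z - 30) - 2*z^2 + 18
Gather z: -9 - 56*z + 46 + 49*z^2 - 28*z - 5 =49*z^2 - 84*z + 32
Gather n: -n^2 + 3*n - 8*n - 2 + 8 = -n^2 - 5*n + 6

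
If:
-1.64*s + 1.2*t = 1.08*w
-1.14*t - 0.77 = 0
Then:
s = -0.658536585365854*w - 0.494223363286264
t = -0.68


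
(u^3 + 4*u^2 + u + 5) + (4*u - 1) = u^3 + 4*u^2 + 5*u + 4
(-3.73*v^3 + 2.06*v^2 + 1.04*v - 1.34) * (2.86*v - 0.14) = -10.6678*v^4 + 6.4138*v^3 + 2.686*v^2 - 3.978*v + 0.1876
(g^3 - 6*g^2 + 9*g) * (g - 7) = g^4 - 13*g^3 + 51*g^2 - 63*g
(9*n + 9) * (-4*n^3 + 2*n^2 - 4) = -36*n^4 - 18*n^3 + 18*n^2 - 36*n - 36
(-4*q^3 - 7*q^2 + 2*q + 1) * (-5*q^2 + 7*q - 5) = 20*q^5 + 7*q^4 - 39*q^3 + 44*q^2 - 3*q - 5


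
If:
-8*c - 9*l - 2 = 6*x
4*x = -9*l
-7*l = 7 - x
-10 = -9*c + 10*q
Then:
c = -25/37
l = -28/37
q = -119/74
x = 63/37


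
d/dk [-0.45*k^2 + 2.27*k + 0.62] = 2.27 - 0.9*k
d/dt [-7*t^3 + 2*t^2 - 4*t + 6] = -21*t^2 + 4*t - 4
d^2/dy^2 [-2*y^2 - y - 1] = -4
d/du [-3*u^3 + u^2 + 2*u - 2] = -9*u^2 + 2*u + 2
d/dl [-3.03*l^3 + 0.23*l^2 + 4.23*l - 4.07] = -9.09*l^2 + 0.46*l + 4.23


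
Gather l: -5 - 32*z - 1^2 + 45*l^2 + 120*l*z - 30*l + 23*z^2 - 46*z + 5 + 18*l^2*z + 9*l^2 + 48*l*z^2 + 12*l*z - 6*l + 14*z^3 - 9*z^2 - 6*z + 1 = l^2*(18*z + 54) + l*(48*z^2 + 132*z - 36) + 14*z^3 + 14*z^2 - 84*z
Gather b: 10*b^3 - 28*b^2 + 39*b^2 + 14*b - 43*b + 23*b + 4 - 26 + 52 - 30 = 10*b^3 + 11*b^2 - 6*b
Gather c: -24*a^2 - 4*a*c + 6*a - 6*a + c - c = -24*a^2 - 4*a*c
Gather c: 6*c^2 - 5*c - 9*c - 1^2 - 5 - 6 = 6*c^2 - 14*c - 12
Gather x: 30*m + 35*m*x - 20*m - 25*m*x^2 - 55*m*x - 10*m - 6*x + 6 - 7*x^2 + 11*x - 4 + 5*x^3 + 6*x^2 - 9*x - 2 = 5*x^3 + x^2*(-25*m - 1) + x*(-20*m - 4)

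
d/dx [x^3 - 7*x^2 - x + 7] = 3*x^2 - 14*x - 1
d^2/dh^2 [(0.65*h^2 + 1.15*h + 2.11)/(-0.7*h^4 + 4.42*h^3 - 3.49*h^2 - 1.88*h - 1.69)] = (-1.911*h^8 + 5.30460000000001*h^7 + 14.03018*h^6 + 54.45714*h^5 - 485.881008*h^4 + 430.305038*h^3 - 99.12762*h^2 - 136.93557*h + 13.569444)/(0.343*h^12 - 6.4974*h^11 + 46.15674*h^10 - 148.375648*h^9 + 197.708298*h^8 - 55.13895*h^7 - 0.250666999999964*h^6 - 121.243752*h^5 + 20.496741*h^4 + 35.303354*h^3 + 47.822775*h^2 + 16.108404*h + 4.826809)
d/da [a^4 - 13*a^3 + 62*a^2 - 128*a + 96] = 4*a^3 - 39*a^2 + 124*a - 128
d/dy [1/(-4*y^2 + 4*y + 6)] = (2*y - 1)/(-2*y^2 + 2*y + 3)^2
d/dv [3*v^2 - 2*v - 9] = 6*v - 2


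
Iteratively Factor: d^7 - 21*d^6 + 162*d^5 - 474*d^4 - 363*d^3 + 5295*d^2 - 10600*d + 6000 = (d - 5)*(d^6 - 16*d^5 + 82*d^4 - 64*d^3 - 683*d^2 + 1880*d - 1200) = (d - 5)*(d - 1)*(d^5 - 15*d^4 + 67*d^3 + 3*d^2 - 680*d + 1200) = (d - 5)^2*(d - 1)*(d^4 - 10*d^3 + 17*d^2 + 88*d - 240) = (d - 5)^2*(d - 4)*(d - 1)*(d^3 - 6*d^2 - 7*d + 60) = (d - 5)^2*(d - 4)*(d - 1)*(d + 3)*(d^2 - 9*d + 20) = (d - 5)^3*(d - 4)*(d - 1)*(d + 3)*(d - 4)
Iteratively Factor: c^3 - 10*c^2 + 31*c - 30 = (c - 3)*(c^2 - 7*c + 10) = (c - 5)*(c - 3)*(c - 2)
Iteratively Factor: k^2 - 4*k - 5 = (k - 5)*(k + 1)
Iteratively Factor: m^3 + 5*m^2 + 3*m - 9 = (m + 3)*(m^2 + 2*m - 3) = (m + 3)^2*(m - 1)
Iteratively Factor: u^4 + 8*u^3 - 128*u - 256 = (u + 4)*(u^3 + 4*u^2 - 16*u - 64) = (u + 4)^2*(u^2 - 16) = (u + 4)^3*(u - 4)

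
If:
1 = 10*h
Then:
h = 1/10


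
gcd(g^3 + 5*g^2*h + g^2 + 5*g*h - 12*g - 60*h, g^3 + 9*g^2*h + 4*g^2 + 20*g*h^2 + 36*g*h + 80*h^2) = g^2 + 5*g*h + 4*g + 20*h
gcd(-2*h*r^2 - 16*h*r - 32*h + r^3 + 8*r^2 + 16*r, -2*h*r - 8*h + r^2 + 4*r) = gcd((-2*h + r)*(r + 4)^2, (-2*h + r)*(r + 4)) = -2*h*r - 8*h + r^2 + 4*r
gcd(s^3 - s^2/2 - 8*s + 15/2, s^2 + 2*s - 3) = s^2 + 2*s - 3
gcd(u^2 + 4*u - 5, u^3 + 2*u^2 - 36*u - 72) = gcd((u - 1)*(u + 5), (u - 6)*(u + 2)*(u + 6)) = 1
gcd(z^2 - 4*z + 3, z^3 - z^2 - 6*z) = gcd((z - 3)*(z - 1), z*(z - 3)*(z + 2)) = z - 3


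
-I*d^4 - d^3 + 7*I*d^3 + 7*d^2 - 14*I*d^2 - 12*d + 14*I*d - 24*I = (d - 4)*(d - 3)*(d - 2*I)*(-I*d + 1)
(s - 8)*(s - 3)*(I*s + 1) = I*s^3 + s^2 - 11*I*s^2 - 11*s + 24*I*s + 24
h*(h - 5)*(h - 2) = h^3 - 7*h^2 + 10*h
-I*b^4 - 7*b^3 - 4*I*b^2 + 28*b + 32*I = (b - 2)*(b + 2)*(b - 8*I)*(-I*b + 1)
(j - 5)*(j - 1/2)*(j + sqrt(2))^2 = j^4 - 11*j^3/2 + 2*sqrt(2)*j^3 - 11*sqrt(2)*j^2 + 9*j^2/2 - 11*j + 5*sqrt(2)*j + 5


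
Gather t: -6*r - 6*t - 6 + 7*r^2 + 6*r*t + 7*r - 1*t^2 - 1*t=7*r^2 + r - t^2 + t*(6*r - 7) - 6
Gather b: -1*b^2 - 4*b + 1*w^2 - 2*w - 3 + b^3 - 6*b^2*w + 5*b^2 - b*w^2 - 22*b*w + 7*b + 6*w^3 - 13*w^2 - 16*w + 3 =b^3 + b^2*(4 - 6*w) + b*(-w^2 - 22*w + 3) + 6*w^3 - 12*w^2 - 18*w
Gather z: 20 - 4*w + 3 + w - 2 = 21 - 3*w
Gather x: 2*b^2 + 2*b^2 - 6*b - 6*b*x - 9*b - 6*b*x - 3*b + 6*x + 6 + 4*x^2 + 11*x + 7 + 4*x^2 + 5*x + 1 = 4*b^2 - 18*b + 8*x^2 + x*(22 - 12*b) + 14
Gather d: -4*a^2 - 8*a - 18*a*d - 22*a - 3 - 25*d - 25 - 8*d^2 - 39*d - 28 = -4*a^2 - 30*a - 8*d^2 + d*(-18*a - 64) - 56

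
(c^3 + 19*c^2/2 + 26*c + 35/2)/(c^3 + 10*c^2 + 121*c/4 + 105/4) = 2*(c + 1)/(2*c + 3)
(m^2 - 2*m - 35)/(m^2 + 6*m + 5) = (m - 7)/(m + 1)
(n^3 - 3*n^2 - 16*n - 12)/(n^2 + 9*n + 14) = (n^2 - 5*n - 6)/(n + 7)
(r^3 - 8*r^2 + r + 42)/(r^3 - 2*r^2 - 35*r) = (r^2 - r - 6)/(r*(r + 5))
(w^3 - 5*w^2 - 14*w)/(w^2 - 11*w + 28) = w*(w + 2)/(w - 4)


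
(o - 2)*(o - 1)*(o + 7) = o^3 + 4*o^2 - 19*o + 14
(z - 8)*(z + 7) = z^2 - z - 56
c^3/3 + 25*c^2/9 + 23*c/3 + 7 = (c/3 + 1)*(c + 7/3)*(c + 3)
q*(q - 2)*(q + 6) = q^3 + 4*q^2 - 12*q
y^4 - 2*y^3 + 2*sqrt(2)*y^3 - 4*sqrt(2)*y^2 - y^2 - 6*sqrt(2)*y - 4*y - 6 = (y - 3)*(y + 1)*(y + sqrt(2))^2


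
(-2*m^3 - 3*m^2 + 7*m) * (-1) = 2*m^3 + 3*m^2 - 7*m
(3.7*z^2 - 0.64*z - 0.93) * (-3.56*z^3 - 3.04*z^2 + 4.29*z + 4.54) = -13.172*z^5 - 8.9696*z^4 + 21.1294*z^3 + 16.8796*z^2 - 6.8953*z - 4.2222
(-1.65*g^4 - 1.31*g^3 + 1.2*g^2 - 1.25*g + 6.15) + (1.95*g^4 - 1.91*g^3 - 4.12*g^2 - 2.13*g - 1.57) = 0.3*g^4 - 3.22*g^3 - 2.92*g^2 - 3.38*g + 4.58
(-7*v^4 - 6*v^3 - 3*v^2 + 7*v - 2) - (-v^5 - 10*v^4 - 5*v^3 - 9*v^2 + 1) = v^5 + 3*v^4 - v^3 + 6*v^2 + 7*v - 3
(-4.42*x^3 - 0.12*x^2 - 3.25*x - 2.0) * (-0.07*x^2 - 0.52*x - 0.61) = 0.3094*x^5 + 2.3068*x^4 + 2.9861*x^3 + 1.9032*x^2 + 3.0225*x + 1.22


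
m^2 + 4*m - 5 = (m - 1)*(m + 5)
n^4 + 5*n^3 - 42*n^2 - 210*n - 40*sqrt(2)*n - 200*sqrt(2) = (n + 5)*(n - 5*sqrt(2))*(n + sqrt(2))*(n + 4*sqrt(2))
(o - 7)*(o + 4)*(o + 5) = o^3 + 2*o^2 - 43*o - 140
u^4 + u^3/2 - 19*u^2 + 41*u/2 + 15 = (u - 3)*(u - 2)*(u + 1/2)*(u + 5)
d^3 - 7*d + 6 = (d - 2)*(d - 1)*(d + 3)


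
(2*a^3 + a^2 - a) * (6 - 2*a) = -4*a^4 + 10*a^3 + 8*a^2 - 6*a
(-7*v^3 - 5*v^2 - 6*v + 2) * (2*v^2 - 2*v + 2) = -14*v^5 + 4*v^4 - 16*v^3 + 6*v^2 - 16*v + 4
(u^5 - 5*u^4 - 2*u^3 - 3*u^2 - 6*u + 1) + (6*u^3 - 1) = u^5 - 5*u^4 + 4*u^3 - 3*u^2 - 6*u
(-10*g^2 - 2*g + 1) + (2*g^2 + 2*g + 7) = 8 - 8*g^2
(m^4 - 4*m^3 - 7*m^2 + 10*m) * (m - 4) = m^5 - 8*m^4 + 9*m^3 + 38*m^2 - 40*m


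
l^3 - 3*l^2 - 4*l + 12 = (l - 3)*(l - 2)*(l + 2)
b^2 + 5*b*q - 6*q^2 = (b - q)*(b + 6*q)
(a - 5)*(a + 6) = a^2 + a - 30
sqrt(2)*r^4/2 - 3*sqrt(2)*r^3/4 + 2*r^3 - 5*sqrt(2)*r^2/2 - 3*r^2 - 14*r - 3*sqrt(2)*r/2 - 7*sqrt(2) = (r - 7/2)*(r + 2)*(r + sqrt(2))*(sqrt(2)*r/2 + 1)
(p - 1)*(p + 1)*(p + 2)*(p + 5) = p^4 + 7*p^3 + 9*p^2 - 7*p - 10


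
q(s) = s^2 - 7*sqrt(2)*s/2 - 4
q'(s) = 2*s - 7*sqrt(2)/2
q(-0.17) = -3.13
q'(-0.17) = -5.29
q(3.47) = -9.13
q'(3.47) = 1.99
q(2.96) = -9.89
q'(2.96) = 0.97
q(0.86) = -7.52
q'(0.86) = -3.23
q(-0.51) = -1.22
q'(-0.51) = -5.97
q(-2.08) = 10.62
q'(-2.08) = -9.11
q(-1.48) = 5.52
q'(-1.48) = -7.91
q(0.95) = -7.80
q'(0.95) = -3.05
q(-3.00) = 19.85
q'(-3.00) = -10.95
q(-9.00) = 121.55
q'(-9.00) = -22.95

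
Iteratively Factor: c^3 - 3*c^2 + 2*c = (c)*(c^2 - 3*c + 2) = c*(c - 1)*(c - 2)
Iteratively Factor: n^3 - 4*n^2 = (n - 4)*(n^2) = n*(n - 4)*(n)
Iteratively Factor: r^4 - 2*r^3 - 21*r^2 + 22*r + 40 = (r + 4)*(r^3 - 6*r^2 + 3*r + 10) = (r + 1)*(r + 4)*(r^2 - 7*r + 10) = (r - 5)*(r + 1)*(r + 4)*(r - 2)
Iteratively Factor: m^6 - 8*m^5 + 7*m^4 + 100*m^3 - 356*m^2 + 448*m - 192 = (m - 2)*(m^5 - 6*m^4 - 5*m^3 + 90*m^2 - 176*m + 96) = (m - 2)^2*(m^4 - 4*m^3 - 13*m^2 + 64*m - 48) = (m - 2)^2*(m + 4)*(m^3 - 8*m^2 + 19*m - 12) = (m - 2)^2*(m - 1)*(m + 4)*(m^2 - 7*m + 12) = (m - 3)*(m - 2)^2*(m - 1)*(m + 4)*(m - 4)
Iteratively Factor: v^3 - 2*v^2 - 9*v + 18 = (v + 3)*(v^2 - 5*v + 6) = (v - 3)*(v + 3)*(v - 2)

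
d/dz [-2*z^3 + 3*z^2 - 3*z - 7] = -6*z^2 + 6*z - 3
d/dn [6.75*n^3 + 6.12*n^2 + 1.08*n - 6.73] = 20.25*n^2 + 12.24*n + 1.08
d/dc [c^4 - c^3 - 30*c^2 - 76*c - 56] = 4*c^3 - 3*c^2 - 60*c - 76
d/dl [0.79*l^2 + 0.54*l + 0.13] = 1.58*l + 0.54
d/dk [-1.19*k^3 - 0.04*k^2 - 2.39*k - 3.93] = -3.57*k^2 - 0.08*k - 2.39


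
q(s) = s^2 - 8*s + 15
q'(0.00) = -8.00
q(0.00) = 15.00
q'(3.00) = -2.00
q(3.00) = 0.00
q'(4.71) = 1.42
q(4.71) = -0.50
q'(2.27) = -3.46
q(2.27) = 1.99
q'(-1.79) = -11.58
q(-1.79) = 32.52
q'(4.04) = 0.08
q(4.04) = -1.00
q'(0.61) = -6.78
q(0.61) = 10.49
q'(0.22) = -7.56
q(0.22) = 13.29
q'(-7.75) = -23.50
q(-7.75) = 137.06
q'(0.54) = -6.92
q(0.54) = 10.97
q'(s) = 2*s - 8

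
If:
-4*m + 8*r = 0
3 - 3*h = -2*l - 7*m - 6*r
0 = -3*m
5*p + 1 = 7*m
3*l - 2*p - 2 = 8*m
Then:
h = 61/45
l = 8/15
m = 0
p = -1/5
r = 0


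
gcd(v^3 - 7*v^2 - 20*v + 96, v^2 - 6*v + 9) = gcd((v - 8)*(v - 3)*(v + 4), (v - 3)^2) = v - 3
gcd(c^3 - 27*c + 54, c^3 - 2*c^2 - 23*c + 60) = c - 3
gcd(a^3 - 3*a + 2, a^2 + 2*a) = a + 2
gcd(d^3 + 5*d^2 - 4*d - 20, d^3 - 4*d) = d^2 - 4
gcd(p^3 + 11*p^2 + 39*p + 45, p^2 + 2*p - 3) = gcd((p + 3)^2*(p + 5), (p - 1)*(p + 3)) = p + 3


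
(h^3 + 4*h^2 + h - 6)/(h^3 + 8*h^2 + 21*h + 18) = (h - 1)/(h + 3)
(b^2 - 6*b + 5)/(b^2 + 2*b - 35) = (b - 1)/(b + 7)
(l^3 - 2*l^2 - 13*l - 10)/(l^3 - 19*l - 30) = (l + 1)/(l + 3)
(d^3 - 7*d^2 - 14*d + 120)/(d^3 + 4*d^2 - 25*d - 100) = (d - 6)/(d + 5)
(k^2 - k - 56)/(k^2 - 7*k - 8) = (k + 7)/(k + 1)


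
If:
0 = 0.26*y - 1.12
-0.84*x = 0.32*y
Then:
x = -1.64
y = 4.31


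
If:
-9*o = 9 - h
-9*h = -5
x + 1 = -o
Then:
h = 5/9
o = -76/81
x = -5/81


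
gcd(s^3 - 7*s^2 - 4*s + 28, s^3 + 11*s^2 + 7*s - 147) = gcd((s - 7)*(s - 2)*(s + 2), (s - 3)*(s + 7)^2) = 1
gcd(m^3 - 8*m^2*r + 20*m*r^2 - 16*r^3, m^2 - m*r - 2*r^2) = -m + 2*r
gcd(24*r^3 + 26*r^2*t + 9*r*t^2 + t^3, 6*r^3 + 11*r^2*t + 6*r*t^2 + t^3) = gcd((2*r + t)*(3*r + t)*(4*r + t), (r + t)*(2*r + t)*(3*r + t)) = 6*r^2 + 5*r*t + t^2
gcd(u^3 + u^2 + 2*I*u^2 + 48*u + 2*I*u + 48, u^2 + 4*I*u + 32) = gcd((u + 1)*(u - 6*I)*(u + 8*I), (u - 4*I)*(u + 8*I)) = u + 8*I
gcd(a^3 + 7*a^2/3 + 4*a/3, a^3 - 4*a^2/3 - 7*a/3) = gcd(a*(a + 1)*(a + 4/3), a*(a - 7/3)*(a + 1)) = a^2 + a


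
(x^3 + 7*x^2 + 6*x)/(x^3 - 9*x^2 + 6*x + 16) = x*(x + 6)/(x^2 - 10*x + 16)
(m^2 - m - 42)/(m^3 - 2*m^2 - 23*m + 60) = (m^2 - m - 42)/(m^3 - 2*m^2 - 23*m + 60)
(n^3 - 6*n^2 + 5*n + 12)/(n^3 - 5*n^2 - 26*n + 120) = (n^2 - 2*n - 3)/(n^2 - n - 30)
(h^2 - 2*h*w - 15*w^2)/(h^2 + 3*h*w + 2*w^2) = (h^2 - 2*h*w - 15*w^2)/(h^2 + 3*h*w + 2*w^2)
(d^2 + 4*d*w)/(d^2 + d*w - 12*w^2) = d/(d - 3*w)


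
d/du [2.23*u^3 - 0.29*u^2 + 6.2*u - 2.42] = 6.69*u^2 - 0.58*u + 6.2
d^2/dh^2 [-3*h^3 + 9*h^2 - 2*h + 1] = 18 - 18*h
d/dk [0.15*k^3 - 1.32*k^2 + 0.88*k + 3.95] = 0.45*k^2 - 2.64*k + 0.88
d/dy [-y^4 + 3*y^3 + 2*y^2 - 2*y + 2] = -4*y^3 + 9*y^2 + 4*y - 2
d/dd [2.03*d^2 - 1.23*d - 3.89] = 4.06*d - 1.23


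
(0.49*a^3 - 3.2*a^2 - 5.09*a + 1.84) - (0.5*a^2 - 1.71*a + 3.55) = 0.49*a^3 - 3.7*a^2 - 3.38*a - 1.71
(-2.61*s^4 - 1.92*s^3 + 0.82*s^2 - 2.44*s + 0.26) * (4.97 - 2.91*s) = 7.5951*s^5 - 7.3845*s^4 - 11.9286*s^3 + 11.1758*s^2 - 12.8834*s + 1.2922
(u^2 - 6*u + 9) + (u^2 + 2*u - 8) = 2*u^2 - 4*u + 1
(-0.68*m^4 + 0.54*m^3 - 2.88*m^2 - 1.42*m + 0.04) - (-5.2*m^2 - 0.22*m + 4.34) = -0.68*m^4 + 0.54*m^3 + 2.32*m^2 - 1.2*m - 4.3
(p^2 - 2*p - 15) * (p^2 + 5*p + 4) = p^4 + 3*p^3 - 21*p^2 - 83*p - 60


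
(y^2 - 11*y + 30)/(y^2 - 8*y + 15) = (y - 6)/(y - 3)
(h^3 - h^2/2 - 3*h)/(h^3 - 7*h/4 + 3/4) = 2*h*(h - 2)/(2*h^2 - 3*h + 1)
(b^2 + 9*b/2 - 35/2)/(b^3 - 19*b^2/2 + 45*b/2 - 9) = (2*b^2 + 9*b - 35)/(2*b^3 - 19*b^2 + 45*b - 18)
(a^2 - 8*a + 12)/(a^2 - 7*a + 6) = (a - 2)/(a - 1)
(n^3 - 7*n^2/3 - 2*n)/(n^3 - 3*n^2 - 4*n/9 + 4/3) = 3*n/(3*n - 2)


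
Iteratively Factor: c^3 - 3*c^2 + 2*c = (c - 2)*(c^2 - c) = c*(c - 2)*(c - 1)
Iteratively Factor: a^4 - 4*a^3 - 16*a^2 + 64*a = (a - 4)*(a^3 - 16*a) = a*(a - 4)*(a^2 - 16) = a*(a - 4)*(a + 4)*(a - 4)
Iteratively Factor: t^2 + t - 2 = (t - 1)*(t + 2)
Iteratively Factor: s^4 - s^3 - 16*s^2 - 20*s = (s + 2)*(s^3 - 3*s^2 - 10*s) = (s + 2)^2*(s^2 - 5*s) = (s - 5)*(s + 2)^2*(s)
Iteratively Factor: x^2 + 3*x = (x)*(x + 3)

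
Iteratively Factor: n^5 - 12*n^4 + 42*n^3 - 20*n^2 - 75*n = (n + 1)*(n^4 - 13*n^3 + 55*n^2 - 75*n) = (n - 3)*(n + 1)*(n^3 - 10*n^2 + 25*n) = (n - 5)*(n - 3)*(n + 1)*(n^2 - 5*n) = n*(n - 5)*(n - 3)*(n + 1)*(n - 5)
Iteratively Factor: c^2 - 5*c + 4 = (c - 1)*(c - 4)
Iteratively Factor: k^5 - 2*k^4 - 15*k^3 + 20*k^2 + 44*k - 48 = (k + 3)*(k^4 - 5*k^3 + 20*k - 16) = (k + 2)*(k + 3)*(k^3 - 7*k^2 + 14*k - 8) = (k - 2)*(k + 2)*(k + 3)*(k^2 - 5*k + 4) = (k - 2)*(k - 1)*(k + 2)*(k + 3)*(k - 4)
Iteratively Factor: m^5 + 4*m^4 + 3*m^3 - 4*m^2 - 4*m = (m + 2)*(m^4 + 2*m^3 - m^2 - 2*m) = (m + 1)*(m + 2)*(m^3 + m^2 - 2*m) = (m + 1)*(m + 2)^2*(m^2 - m) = (m - 1)*(m + 1)*(m + 2)^2*(m)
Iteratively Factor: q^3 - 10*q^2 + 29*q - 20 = (q - 5)*(q^2 - 5*q + 4) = (q - 5)*(q - 4)*(q - 1)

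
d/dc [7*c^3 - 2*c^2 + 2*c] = 21*c^2 - 4*c + 2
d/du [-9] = 0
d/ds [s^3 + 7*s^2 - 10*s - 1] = 3*s^2 + 14*s - 10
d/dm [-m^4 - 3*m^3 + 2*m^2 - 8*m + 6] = -4*m^3 - 9*m^2 + 4*m - 8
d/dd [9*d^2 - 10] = 18*d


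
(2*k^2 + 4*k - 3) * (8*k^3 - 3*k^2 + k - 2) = 16*k^5 + 26*k^4 - 34*k^3 + 9*k^2 - 11*k + 6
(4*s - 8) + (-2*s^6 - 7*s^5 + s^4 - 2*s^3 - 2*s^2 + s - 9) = -2*s^6 - 7*s^5 + s^4 - 2*s^3 - 2*s^2 + 5*s - 17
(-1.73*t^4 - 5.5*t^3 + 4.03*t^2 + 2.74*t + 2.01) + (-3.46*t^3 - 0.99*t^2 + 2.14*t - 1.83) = -1.73*t^4 - 8.96*t^3 + 3.04*t^2 + 4.88*t + 0.18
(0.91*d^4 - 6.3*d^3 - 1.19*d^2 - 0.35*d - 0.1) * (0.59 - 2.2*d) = -2.002*d^5 + 14.3969*d^4 - 1.099*d^3 + 0.0679000000000001*d^2 + 0.0135*d - 0.059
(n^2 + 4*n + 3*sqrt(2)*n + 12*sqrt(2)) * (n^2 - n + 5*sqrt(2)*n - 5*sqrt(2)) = n^4 + 3*n^3 + 8*sqrt(2)*n^3 + 26*n^2 + 24*sqrt(2)*n^2 - 32*sqrt(2)*n + 90*n - 120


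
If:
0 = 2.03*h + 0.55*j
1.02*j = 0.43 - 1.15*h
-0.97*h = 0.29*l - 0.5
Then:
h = -0.16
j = 0.61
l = 2.27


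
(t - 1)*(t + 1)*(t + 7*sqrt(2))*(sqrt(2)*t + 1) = sqrt(2)*t^4 + 15*t^3 + 6*sqrt(2)*t^2 - 15*t - 7*sqrt(2)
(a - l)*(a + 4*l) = a^2 + 3*a*l - 4*l^2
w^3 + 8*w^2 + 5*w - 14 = (w - 1)*(w + 2)*(w + 7)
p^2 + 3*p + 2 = (p + 1)*(p + 2)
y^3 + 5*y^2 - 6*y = y*(y - 1)*(y + 6)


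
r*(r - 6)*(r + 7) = r^3 + r^2 - 42*r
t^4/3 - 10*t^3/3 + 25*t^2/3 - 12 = (t/3 + 1/3)*(t - 6)*(t - 3)*(t - 2)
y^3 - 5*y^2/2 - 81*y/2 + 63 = (y - 7)*(y - 3/2)*(y + 6)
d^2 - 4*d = d*(d - 4)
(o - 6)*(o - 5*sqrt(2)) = o^2 - 5*sqrt(2)*o - 6*o + 30*sqrt(2)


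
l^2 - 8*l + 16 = (l - 4)^2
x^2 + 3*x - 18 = (x - 3)*(x + 6)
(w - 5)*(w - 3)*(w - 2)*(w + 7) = w^4 - 3*w^3 - 39*w^2 + 187*w - 210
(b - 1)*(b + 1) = b^2 - 1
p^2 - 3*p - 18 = (p - 6)*(p + 3)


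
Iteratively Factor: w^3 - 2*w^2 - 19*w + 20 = (w - 5)*(w^2 + 3*w - 4) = (w - 5)*(w - 1)*(w + 4)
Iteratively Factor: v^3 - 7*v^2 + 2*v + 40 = (v + 2)*(v^2 - 9*v + 20) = (v - 5)*(v + 2)*(v - 4)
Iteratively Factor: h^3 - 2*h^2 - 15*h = (h + 3)*(h^2 - 5*h) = (h - 5)*(h + 3)*(h)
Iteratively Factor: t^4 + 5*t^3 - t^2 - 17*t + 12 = (t - 1)*(t^3 + 6*t^2 + 5*t - 12) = (t - 1)*(t + 4)*(t^2 + 2*t - 3) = (t - 1)^2*(t + 4)*(t + 3)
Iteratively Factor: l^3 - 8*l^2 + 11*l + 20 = (l - 4)*(l^2 - 4*l - 5) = (l - 4)*(l + 1)*(l - 5)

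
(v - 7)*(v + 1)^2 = v^3 - 5*v^2 - 13*v - 7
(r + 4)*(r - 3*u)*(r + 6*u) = r^3 + 3*r^2*u + 4*r^2 - 18*r*u^2 + 12*r*u - 72*u^2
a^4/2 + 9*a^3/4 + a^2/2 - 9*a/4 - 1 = (a/2 + 1/2)*(a - 1)*(a + 1/2)*(a + 4)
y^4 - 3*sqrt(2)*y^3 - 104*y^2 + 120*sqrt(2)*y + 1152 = (y - 8*sqrt(2))*(y - 3*sqrt(2))*(y + 2*sqrt(2))*(y + 6*sqrt(2))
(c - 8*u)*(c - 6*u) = c^2 - 14*c*u + 48*u^2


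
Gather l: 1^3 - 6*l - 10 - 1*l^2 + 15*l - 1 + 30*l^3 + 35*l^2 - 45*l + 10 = 30*l^3 + 34*l^2 - 36*l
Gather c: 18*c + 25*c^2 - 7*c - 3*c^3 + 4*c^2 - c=-3*c^3 + 29*c^2 + 10*c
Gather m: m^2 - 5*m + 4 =m^2 - 5*m + 4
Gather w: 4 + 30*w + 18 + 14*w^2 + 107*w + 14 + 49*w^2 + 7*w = 63*w^2 + 144*w + 36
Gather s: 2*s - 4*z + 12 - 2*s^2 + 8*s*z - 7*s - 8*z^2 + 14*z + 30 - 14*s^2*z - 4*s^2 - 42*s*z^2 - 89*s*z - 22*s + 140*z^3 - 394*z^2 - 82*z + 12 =s^2*(-14*z - 6) + s*(-42*z^2 - 81*z - 27) + 140*z^3 - 402*z^2 - 72*z + 54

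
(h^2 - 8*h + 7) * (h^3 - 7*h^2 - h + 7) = h^5 - 15*h^4 + 62*h^3 - 34*h^2 - 63*h + 49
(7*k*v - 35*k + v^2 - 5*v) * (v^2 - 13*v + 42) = 7*k*v^3 - 126*k*v^2 + 749*k*v - 1470*k + v^4 - 18*v^3 + 107*v^2 - 210*v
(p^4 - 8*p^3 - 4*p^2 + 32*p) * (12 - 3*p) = -3*p^5 + 36*p^4 - 84*p^3 - 144*p^2 + 384*p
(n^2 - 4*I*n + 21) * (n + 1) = n^3 + n^2 - 4*I*n^2 + 21*n - 4*I*n + 21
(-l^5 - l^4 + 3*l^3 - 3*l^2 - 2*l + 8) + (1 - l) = -l^5 - l^4 + 3*l^3 - 3*l^2 - 3*l + 9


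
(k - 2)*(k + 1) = k^2 - k - 2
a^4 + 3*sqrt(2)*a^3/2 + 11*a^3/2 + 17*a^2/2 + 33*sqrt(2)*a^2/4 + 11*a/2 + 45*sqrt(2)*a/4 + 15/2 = (a + 5/2)*(a + 3)*(a + sqrt(2)/2)*(a + sqrt(2))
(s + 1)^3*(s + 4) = s^4 + 7*s^3 + 15*s^2 + 13*s + 4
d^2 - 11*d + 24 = (d - 8)*(d - 3)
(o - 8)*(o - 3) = o^2 - 11*o + 24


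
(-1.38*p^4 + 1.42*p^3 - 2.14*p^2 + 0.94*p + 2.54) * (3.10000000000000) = -4.278*p^4 + 4.402*p^3 - 6.634*p^2 + 2.914*p + 7.874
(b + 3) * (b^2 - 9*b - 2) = b^3 - 6*b^2 - 29*b - 6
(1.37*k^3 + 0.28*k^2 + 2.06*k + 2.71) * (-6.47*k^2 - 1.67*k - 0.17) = -8.8639*k^5 - 4.0995*k^4 - 14.0287*k^3 - 21.0215*k^2 - 4.8759*k - 0.4607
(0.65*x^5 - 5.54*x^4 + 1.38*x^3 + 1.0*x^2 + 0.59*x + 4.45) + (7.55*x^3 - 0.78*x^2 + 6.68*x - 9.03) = 0.65*x^5 - 5.54*x^4 + 8.93*x^3 + 0.22*x^2 + 7.27*x - 4.58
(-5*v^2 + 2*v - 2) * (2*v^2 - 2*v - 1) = -10*v^4 + 14*v^3 - 3*v^2 + 2*v + 2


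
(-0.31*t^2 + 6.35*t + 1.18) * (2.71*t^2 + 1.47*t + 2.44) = -0.8401*t^4 + 16.7528*t^3 + 11.7759*t^2 + 17.2286*t + 2.8792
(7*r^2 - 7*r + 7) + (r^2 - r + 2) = 8*r^2 - 8*r + 9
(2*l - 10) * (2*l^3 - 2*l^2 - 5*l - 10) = 4*l^4 - 24*l^3 + 10*l^2 + 30*l + 100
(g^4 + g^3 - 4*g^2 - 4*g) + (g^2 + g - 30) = g^4 + g^3 - 3*g^2 - 3*g - 30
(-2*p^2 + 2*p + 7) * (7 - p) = 2*p^3 - 16*p^2 + 7*p + 49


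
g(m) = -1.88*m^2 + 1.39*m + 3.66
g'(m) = 1.39 - 3.76*m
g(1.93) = -0.66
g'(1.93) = -5.87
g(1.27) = 2.39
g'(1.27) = -3.39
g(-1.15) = -0.42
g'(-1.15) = 5.71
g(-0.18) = 3.35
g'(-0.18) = 2.07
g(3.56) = -15.22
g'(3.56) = -12.00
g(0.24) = 3.89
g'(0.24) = 0.49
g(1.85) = -0.20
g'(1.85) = -5.57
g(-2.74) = -14.26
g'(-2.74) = 11.69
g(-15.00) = -440.19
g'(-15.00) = 57.79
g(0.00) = 3.66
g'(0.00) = 1.39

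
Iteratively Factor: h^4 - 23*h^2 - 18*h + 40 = (h - 1)*(h^3 + h^2 - 22*h - 40) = (h - 1)*(h + 2)*(h^2 - h - 20) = (h - 5)*(h - 1)*(h + 2)*(h + 4)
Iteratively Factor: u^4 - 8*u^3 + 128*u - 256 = (u - 4)*(u^3 - 4*u^2 - 16*u + 64) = (u - 4)^2*(u^2 - 16) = (u - 4)^3*(u + 4)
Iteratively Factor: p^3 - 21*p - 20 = (p - 5)*(p^2 + 5*p + 4) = (p - 5)*(p + 1)*(p + 4)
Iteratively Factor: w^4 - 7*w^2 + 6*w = (w + 3)*(w^3 - 3*w^2 + 2*w) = w*(w + 3)*(w^2 - 3*w + 2) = w*(w - 1)*(w + 3)*(w - 2)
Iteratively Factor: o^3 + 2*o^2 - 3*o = (o + 3)*(o^2 - o) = (o - 1)*(o + 3)*(o)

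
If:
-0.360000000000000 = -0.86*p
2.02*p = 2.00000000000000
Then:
No Solution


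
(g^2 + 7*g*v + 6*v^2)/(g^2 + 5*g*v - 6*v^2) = (-g - v)/(-g + v)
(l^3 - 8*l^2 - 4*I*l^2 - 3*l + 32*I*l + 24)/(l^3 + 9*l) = (l^2 - l*(8 + I) + 8*I)/(l*(l + 3*I))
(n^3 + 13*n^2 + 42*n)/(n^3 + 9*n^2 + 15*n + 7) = n*(n + 6)/(n^2 + 2*n + 1)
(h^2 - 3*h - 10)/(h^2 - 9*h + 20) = (h + 2)/(h - 4)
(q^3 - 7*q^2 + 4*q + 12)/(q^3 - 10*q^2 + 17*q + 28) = (q^2 - 8*q + 12)/(q^2 - 11*q + 28)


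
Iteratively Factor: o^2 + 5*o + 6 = (o + 3)*(o + 2)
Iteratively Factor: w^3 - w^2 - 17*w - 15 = (w - 5)*(w^2 + 4*w + 3) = (w - 5)*(w + 3)*(w + 1)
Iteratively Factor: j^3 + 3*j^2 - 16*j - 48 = (j + 3)*(j^2 - 16) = (j + 3)*(j + 4)*(j - 4)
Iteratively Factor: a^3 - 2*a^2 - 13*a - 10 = (a + 1)*(a^2 - 3*a - 10) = (a - 5)*(a + 1)*(a + 2)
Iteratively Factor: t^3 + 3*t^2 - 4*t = (t - 1)*(t^2 + 4*t) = t*(t - 1)*(t + 4)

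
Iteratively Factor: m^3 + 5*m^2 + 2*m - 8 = (m - 1)*(m^2 + 6*m + 8) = (m - 1)*(m + 2)*(m + 4)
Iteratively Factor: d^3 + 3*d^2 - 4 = (d - 1)*(d^2 + 4*d + 4) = (d - 1)*(d + 2)*(d + 2)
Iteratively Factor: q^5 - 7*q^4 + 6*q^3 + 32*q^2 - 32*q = (q - 4)*(q^4 - 3*q^3 - 6*q^2 + 8*q) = (q - 4)*(q + 2)*(q^3 - 5*q^2 + 4*q) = (q - 4)^2*(q + 2)*(q^2 - q) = (q - 4)^2*(q - 1)*(q + 2)*(q)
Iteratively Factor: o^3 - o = (o + 1)*(o^2 - o) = o*(o + 1)*(o - 1)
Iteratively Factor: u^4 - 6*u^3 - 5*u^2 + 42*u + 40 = (u - 5)*(u^3 - u^2 - 10*u - 8) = (u - 5)*(u + 2)*(u^2 - 3*u - 4) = (u - 5)*(u + 1)*(u + 2)*(u - 4)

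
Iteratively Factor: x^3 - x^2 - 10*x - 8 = (x + 1)*(x^2 - 2*x - 8) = (x - 4)*(x + 1)*(x + 2)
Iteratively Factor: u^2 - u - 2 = (u + 1)*(u - 2)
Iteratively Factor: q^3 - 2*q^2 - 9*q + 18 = (q - 3)*(q^2 + q - 6) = (q - 3)*(q - 2)*(q + 3)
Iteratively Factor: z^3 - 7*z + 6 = (z - 1)*(z^2 + z - 6) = (z - 2)*(z - 1)*(z + 3)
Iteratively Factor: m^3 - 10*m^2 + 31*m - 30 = (m - 5)*(m^2 - 5*m + 6) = (m - 5)*(m - 2)*(m - 3)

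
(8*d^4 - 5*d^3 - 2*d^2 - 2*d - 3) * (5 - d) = -8*d^5 + 45*d^4 - 23*d^3 - 8*d^2 - 7*d - 15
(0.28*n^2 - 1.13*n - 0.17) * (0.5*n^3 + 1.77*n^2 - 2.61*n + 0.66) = 0.14*n^5 - 0.0693999999999999*n^4 - 2.8159*n^3 + 2.8332*n^2 - 0.3021*n - 0.1122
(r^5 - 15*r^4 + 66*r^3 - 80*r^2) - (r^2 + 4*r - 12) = r^5 - 15*r^4 + 66*r^3 - 81*r^2 - 4*r + 12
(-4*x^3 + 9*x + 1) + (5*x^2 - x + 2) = -4*x^3 + 5*x^2 + 8*x + 3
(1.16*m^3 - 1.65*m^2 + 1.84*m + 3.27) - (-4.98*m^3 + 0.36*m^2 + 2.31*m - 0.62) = 6.14*m^3 - 2.01*m^2 - 0.47*m + 3.89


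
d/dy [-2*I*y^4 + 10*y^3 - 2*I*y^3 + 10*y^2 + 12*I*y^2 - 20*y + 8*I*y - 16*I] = -8*I*y^3 + y^2*(30 - 6*I) + y*(20 + 24*I) - 20 + 8*I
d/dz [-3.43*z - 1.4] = -3.43000000000000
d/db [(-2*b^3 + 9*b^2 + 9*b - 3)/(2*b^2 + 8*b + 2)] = (-2*b^4 - 16*b^3 + 21*b^2 + 24*b + 21)/(2*(b^4 + 8*b^3 + 18*b^2 + 8*b + 1))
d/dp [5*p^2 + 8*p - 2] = 10*p + 8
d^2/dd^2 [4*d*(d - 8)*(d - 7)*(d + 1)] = 48*d^2 - 336*d + 328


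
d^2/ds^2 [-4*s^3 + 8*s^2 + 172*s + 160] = 16 - 24*s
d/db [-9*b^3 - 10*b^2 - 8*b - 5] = -27*b^2 - 20*b - 8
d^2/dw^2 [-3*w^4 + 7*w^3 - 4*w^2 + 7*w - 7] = -36*w^2 + 42*w - 8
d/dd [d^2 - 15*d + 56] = 2*d - 15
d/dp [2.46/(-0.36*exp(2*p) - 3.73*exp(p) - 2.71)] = (1.7712*exp(p) + 9.1758)*exp(p)/(0.36*exp(2*p) + 3.73*exp(p) + 2.71)^2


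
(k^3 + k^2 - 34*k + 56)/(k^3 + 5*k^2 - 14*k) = (k - 4)/k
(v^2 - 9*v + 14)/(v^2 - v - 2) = (v - 7)/(v + 1)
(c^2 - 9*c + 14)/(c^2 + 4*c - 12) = (c - 7)/(c + 6)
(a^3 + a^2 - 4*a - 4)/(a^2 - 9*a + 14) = (a^2 + 3*a + 2)/(a - 7)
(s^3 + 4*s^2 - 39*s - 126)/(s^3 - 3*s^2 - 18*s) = (s + 7)/s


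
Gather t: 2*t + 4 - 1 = 2*t + 3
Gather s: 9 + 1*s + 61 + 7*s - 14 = 8*s + 56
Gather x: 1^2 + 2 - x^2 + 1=4 - x^2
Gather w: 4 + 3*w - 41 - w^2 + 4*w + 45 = -w^2 + 7*w + 8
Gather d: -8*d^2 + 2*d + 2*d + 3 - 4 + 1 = -8*d^2 + 4*d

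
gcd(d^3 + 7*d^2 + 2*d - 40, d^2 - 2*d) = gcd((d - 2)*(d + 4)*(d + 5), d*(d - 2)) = d - 2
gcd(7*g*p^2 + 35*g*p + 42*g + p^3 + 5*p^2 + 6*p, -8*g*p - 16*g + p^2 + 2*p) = p + 2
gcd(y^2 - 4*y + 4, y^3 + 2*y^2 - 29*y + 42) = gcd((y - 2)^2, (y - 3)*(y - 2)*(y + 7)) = y - 2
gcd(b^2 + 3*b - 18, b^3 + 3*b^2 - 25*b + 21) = b - 3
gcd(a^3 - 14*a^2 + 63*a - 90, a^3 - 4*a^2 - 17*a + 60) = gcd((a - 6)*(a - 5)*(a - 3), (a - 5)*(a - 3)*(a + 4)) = a^2 - 8*a + 15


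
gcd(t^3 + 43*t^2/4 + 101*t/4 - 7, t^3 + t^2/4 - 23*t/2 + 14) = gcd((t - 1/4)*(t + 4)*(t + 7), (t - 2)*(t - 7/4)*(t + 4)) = t + 4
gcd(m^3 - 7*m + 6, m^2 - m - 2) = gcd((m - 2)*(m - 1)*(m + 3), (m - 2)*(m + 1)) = m - 2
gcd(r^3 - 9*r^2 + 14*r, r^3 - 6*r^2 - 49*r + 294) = r - 7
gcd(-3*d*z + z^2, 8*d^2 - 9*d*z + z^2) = 1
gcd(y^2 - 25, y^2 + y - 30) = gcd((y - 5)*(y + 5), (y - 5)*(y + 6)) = y - 5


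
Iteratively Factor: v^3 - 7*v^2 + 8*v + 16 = (v - 4)*(v^2 - 3*v - 4) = (v - 4)^2*(v + 1)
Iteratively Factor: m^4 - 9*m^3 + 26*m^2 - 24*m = (m)*(m^3 - 9*m^2 + 26*m - 24) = m*(m - 2)*(m^2 - 7*m + 12) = m*(m - 3)*(m - 2)*(m - 4)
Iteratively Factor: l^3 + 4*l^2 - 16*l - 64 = (l + 4)*(l^2 - 16) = (l - 4)*(l + 4)*(l + 4)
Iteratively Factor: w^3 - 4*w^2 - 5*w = (w)*(w^2 - 4*w - 5) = w*(w - 5)*(w + 1)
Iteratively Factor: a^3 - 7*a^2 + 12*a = (a - 3)*(a^2 - 4*a) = (a - 4)*(a - 3)*(a)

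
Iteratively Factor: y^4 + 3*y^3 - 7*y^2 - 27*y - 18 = (y - 3)*(y^3 + 6*y^2 + 11*y + 6) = (y - 3)*(y + 2)*(y^2 + 4*y + 3) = (y - 3)*(y + 1)*(y + 2)*(y + 3)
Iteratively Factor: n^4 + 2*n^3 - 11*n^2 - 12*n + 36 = (n + 3)*(n^3 - n^2 - 8*n + 12) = (n - 2)*(n + 3)*(n^2 + n - 6) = (n - 2)^2*(n + 3)*(n + 3)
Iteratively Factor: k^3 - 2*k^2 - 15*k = (k - 5)*(k^2 + 3*k) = (k - 5)*(k + 3)*(k)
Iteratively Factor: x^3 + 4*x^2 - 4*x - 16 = (x - 2)*(x^2 + 6*x + 8) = (x - 2)*(x + 4)*(x + 2)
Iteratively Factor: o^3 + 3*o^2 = (o)*(o^2 + 3*o) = o*(o + 3)*(o)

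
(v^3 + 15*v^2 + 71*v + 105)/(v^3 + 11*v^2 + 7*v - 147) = (v^2 + 8*v + 15)/(v^2 + 4*v - 21)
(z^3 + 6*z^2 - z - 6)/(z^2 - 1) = z + 6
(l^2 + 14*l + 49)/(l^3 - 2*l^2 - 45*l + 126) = (l + 7)/(l^2 - 9*l + 18)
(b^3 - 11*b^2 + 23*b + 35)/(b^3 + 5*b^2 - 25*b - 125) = (b^2 - 6*b - 7)/(b^2 + 10*b + 25)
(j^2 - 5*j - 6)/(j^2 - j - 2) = (j - 6)/(j - 2)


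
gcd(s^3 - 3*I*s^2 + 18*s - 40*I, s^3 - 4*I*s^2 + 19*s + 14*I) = 1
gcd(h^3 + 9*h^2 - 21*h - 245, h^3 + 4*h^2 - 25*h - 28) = h + 7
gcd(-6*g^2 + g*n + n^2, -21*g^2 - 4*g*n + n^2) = 3*g + n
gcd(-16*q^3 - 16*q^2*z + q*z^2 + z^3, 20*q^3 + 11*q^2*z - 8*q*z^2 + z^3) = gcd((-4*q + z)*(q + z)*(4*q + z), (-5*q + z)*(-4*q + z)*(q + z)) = -4*q^2 - 3*q*z + z^2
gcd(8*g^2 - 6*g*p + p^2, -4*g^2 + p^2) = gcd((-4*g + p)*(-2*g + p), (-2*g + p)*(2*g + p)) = -2*g + p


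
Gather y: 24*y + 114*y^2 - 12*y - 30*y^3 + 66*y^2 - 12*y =-30*y^3 + 180*y^2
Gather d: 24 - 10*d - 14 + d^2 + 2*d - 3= d^2 - 8*d + 7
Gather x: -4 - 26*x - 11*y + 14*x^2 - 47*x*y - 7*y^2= 14*x^2 + x*(-47*y - 26) - 7*y^2 - 11*y - 4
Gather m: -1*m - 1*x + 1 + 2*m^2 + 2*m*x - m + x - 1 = 2*m^2 + m*(2*x - 2)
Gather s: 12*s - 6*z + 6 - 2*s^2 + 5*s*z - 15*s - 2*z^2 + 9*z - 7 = -2*s^2 + s*(5*z - 3) - 2*z^2 + 3*z - 1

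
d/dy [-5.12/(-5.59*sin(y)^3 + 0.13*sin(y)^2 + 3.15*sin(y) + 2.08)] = (-85.8624*sin(y)^2 + 1.3312*sin(y) + 16.128)*cos(y)/(-5.59*sin(y)^3 + 0.13*sin(y)^2 + 3.15*sin(y) + 2.08)^2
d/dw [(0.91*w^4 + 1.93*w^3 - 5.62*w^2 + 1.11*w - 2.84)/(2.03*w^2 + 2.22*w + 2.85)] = (3.6946*w^5 + 9.9785*w^4 + 18.9432*w^3 + 1.7718*w^2 - 20.5036*w + 9.4683)/(4.1209*w^4 + 9.0132*w^3 + 16.4994*w^2 + 12.654*w + 8.1225)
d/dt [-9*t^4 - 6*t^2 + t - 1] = -36*t^3 - 12*t + 1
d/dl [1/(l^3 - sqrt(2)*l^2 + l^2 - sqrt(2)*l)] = (-3*l^2 - 2*l + 2*sqrt(2)*l + sqrt(2))/(l^2*(l^2 - sqrt(2)*l + l - sqrt(2))^2)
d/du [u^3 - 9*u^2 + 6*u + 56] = 3*u^2 - 18*u + 6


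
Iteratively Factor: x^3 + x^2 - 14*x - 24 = (x + 2)*(x^2 - x - 12) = (x - 4)*(x + 2)*(x + 3)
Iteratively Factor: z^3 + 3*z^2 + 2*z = (z)*(z^2 + 3*z + 2) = z*(z + 1)*(z + 2)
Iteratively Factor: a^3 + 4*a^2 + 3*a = (a + 3)*(a^2 + a) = a*(a + 3)*(a + 1)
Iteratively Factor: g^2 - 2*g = (g - 2)*(g)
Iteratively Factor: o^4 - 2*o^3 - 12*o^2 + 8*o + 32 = (o + 2)*(o^3 - 4*o^2 - 4*o + 16) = (o + 2)^2*(o^2 - 6*o + 8) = (o - 4)*(o + 2)^2*(o - 2)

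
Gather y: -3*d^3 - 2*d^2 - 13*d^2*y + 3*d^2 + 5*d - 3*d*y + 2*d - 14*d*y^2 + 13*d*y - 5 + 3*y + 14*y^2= -3*d^3 + d^2 + 7*d + y^2*(14 - 14*d) + y*(-13*d^2 + 10*d + 3) - 5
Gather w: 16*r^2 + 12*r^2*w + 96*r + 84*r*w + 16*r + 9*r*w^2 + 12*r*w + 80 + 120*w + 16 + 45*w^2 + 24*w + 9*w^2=16*r^2 + 112*r + w^2*(9*r + 54) + w*(12*r^2 + 96*r + 144) + 96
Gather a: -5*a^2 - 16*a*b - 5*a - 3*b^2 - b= -5*a^2 + a*(-16*b - 5) - 3*b^2 - b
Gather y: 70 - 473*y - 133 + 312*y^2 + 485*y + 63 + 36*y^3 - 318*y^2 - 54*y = 36*y^3 - 6*y^2 - 42*y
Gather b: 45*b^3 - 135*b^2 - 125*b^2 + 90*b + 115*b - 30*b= 45*b^3 - 260*b^2 + 175*b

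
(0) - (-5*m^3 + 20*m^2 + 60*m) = 5*m^3 - 20*m^2 - 60*m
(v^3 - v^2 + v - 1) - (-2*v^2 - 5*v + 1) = v^3 + v^2 + 6*v - 2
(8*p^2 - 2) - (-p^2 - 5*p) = 9*p^2 + 5*p - 2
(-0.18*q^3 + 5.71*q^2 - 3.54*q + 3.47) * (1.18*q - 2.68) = -0.2124*q^4 + 7.2202*q^3 - 19.48*q^2 + 13.5818*q - 9.2996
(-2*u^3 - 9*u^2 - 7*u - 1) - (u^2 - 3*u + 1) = -2*u^3 - 10*u^2 - 4*u - 2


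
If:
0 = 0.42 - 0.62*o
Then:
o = 0.68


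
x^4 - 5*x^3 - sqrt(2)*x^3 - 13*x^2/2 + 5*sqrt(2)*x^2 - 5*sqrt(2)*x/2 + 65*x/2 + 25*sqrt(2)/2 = (x - 5)*(x - 5*sqrt(2)/2)*(x + sqrt(2)/2)*(x + sqrt(2))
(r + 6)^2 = r^2 + 12*r + 36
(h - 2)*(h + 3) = h^2 + h - 6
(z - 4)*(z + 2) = z^2 - 2*z - 8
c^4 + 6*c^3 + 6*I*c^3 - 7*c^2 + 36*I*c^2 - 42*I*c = c*(c - 1)*(c + 7)*(c + 6*I)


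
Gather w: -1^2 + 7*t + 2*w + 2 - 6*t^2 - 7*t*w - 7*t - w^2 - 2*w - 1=-6*t^2 - 7*t*w - w^2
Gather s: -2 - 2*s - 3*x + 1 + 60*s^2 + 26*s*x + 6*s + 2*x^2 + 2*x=60*s^2 + s*(26*x + 4) + 2*x^2 - x - 1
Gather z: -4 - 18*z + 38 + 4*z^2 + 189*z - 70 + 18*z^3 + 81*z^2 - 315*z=18*z^3 + 85*z^2 - 144*z - 36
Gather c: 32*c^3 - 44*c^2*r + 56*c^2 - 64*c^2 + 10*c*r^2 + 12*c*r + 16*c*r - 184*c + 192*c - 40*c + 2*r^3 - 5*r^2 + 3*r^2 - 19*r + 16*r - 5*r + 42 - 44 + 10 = 32*c^3 + c^2*(-44*r - 8) + c*(10*r^2 + 28*r - 32) + 2*r^3 - 2*r^2 - 8*r + 8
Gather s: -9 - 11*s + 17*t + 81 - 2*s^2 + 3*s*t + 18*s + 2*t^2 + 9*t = -2*s^2 + s*(3*t + 7) + 2*t^2 + 26*t + 72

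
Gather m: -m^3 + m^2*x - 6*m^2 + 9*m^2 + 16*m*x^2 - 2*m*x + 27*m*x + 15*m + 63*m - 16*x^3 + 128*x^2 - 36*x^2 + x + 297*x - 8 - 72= -m^3 + m^2*(x + 3) + m*(16*x^2 + 25*x + 78) - 16*x^3 + 92*x^2 + 298*x - 80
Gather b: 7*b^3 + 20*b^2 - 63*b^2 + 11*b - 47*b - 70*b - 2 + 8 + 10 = 7*b^3 - 43*b^2 - 106*b + 16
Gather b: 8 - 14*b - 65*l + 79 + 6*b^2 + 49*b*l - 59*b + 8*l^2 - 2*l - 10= 6*b^2 + b*(49*l - 73) + 8*l^2 - 67*l + 77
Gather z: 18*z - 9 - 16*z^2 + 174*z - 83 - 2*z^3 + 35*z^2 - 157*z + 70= -2*z^3 + 19*z^2 + 35*z - 22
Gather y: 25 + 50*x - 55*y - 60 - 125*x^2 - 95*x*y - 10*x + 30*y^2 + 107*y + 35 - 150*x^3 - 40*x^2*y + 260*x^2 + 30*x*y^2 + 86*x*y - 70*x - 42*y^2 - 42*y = -150*x^3 + 135*x^2 - 30*x + y^2*(30*x - 12) + y*(-40*x^2 - 9*x + 10)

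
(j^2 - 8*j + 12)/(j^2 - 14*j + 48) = (j - 2)/(j - 8)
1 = 1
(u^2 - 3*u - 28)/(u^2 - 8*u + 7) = (u + 4)/(u - 1)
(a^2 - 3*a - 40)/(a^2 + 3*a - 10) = (a - 8)/(a - 2)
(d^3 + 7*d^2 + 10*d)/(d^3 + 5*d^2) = (d + 2)/d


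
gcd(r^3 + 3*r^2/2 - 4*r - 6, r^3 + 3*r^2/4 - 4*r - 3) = r^2 - 4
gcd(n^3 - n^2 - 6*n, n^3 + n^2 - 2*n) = n^2 + 2*n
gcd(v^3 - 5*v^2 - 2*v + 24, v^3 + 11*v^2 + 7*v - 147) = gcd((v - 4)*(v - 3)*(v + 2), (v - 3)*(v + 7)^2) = v - 3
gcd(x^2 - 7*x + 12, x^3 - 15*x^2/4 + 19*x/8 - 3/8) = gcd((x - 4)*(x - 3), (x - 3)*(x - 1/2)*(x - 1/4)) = x - 3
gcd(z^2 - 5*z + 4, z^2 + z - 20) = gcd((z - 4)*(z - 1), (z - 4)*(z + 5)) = z - 4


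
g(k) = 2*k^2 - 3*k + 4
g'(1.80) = 4.20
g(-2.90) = 29.52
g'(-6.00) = -27.00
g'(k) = 4*k - 3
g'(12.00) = 45.00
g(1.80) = 5.08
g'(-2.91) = -14.64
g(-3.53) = 39.51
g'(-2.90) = -14.60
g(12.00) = 256.00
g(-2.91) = 29.67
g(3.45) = 17.46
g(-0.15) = 4.50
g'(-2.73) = -13.92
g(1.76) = 4.92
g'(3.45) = 10.80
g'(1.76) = 4.04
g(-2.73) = 27.10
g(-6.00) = 94.00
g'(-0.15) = -3.60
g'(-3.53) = -17.12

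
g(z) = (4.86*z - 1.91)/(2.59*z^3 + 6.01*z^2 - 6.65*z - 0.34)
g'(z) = (4.86*z - 1.91)*(-7.77*z^2 - 12.02*z + 6.65)/(2.59*z^3 + 6.01*z^2 - 6.65*z - 0.34)^2 + 4.86/(2.59*z^3 + 6.01*z^2 - 6.65*z - 0.34)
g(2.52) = 0.17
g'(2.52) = -0.12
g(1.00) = 1.83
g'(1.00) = -11.94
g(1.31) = 0.63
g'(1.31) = -1.31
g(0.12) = 1.27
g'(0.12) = -10.81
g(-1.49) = -0.64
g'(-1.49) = 0.01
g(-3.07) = -9.46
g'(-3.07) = 160.58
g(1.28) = 0.67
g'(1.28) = -1.48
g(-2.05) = -0.73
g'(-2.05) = 0.36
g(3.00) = 0.12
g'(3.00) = -0.07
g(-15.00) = 0.01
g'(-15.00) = 0.00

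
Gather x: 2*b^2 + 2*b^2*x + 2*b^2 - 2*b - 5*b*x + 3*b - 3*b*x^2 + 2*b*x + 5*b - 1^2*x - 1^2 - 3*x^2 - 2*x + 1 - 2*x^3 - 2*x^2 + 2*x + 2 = 4*b^2 + 6*b - 2*x^3 + x^2*(-3*b - 5) + x*(2*b^2 - 3*b - 1) + 2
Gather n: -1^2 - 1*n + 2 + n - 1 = 0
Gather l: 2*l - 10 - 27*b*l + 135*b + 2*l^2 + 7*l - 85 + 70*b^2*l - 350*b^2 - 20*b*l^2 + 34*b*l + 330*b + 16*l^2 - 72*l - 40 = -350*b^2 + 465*b + l^2*(18 - 20*b) + l*(70*b^2 + 7*b - 63) - 135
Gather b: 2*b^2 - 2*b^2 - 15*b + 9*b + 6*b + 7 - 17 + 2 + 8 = 0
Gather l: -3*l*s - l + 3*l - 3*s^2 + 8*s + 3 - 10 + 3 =l*(2 - 3*s) - 3*s^2 + 8*s - 4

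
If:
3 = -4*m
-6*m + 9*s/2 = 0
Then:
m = -3/4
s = -1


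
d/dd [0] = 0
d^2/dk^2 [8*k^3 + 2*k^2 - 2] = 48*k + 4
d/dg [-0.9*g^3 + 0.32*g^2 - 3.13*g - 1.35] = -2.7*g^2 + 0.64*g - 3.13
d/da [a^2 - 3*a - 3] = 2*a - 3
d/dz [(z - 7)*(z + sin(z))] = z + (z - 7)*(cos(z) + 1) + sin(z)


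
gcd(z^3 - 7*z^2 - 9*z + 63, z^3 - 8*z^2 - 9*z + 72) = z^2 - 9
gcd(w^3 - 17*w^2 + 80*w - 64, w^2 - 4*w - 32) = w - 8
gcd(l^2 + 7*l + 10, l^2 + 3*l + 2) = l + 2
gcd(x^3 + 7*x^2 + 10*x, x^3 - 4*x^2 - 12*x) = x^2 + 2*x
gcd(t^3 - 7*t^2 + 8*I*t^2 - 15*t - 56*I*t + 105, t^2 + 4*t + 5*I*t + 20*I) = t + 5*I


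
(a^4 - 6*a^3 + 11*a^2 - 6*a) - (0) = a^4 - 6*a^3 + 11*a^2 - 6*a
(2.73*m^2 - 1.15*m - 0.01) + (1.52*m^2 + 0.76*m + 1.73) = 4.25*m^2 - 0.39*m + 1.72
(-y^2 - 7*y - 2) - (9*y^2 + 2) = -10*y^2 - 7*y - 4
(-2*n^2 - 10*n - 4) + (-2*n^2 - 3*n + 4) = -4*n^2 - 13*n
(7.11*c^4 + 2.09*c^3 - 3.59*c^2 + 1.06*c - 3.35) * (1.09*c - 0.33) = 7.7499*c^5 - 0.0682000000000005*c^4 - 4.6028*c^3 + 2.3401*c^2 - 4.0013*c + 1.1055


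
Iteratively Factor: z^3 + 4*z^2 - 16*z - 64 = (z + 4)*(z^2 - 16) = (z - 4)*(z + 4)*(z + 4)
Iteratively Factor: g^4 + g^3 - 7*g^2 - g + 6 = (g + 3)*(g^3 - 2*g^2 - g + 2) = (g + 1)*(g + 3)*(g^2 - 3*g + 2) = (g - 1)*(g + 1)*(g + 3)*(g - 2)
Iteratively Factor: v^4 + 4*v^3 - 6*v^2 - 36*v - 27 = (v + 3)*(v^3 + v^2 - 9*v - 9) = (v + 1)*(v + 3)*(v^2 - 9) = (v + 1)*(v + 3)^2*(v - 3)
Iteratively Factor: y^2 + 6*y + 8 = (y + 2)*(y + 4)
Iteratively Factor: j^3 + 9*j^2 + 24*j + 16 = (j + 1)*(j^2 + 8*j + 16) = (j + 1)*(j + 4)*(j + 4)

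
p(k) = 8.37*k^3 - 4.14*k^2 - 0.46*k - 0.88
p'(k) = 25.11*k^2 - 8.28*k - 0.46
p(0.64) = -0.68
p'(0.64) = 4.53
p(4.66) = 754.07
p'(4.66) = 506.23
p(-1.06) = -15.01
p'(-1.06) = 36.53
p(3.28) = 248.43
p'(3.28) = 242.53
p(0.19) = -1.06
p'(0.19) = -1.13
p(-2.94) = -248.01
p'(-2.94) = 240.92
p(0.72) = -0.23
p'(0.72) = 6.60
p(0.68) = -0.48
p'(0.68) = 5.52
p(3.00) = 186.47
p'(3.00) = 200.69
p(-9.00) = -6433.81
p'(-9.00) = 2107.97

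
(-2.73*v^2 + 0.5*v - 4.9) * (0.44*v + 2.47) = -1.2012*v^3 - 6.5231*v^2 - 0.921*v - 12.103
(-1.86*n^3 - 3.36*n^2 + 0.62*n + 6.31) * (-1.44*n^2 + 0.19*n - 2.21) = 2.6784*n^5 + 4.485*n^4 + 2.5794*n^3 - 1.543*n^2 - 0.1713*n - 13.9451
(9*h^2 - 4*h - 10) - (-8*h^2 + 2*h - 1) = 17*h^2 - 6*h - 9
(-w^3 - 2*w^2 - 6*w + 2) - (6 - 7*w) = -w^3 - 2*w^2 + w - 4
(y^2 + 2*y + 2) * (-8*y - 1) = -8*y^3 - 17*y^2 - 18*y - 2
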